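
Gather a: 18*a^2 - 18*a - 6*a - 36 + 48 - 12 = 18*a^2 - 24*a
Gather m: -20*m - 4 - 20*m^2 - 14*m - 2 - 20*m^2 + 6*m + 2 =-40*m^2 - 28*m - 4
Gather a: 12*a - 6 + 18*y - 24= 12*a + 18*y - 30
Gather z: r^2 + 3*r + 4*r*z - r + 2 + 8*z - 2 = r^2 + 2*r + z*(4*r + 8)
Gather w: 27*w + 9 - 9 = 27*w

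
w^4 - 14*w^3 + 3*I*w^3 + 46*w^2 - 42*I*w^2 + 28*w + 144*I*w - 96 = (w - 8)*(w - 6)*(w + I)*(w + 2*I)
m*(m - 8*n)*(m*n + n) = m^3*n - 8*m^2*n^2 + m^2*n - 8*m*n^2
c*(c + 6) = c^2 + 6*c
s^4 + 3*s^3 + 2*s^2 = s^2*(s + 1)*(s + 2)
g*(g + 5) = g^2 + 5*g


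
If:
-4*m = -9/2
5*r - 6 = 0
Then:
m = 9/8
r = 6/5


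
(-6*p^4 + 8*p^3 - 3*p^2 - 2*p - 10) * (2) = -12*p^4 + 16*p^3 - 6*p^2 - 4*p - 20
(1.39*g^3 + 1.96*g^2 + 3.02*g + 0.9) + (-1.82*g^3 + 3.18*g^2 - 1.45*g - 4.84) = -0.43*g^3 + 5.14*g^2 + 1.57*g - 3.94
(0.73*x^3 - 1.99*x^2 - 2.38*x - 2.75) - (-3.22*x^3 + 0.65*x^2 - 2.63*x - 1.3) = 3.95*x^3 - 2.64*x^2 + 0.25*x - 1.45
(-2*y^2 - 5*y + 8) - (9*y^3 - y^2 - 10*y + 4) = -9*y^3 - y^2 + 5*y + 4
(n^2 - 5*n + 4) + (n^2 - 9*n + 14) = 2*n^2 - 14*n + 18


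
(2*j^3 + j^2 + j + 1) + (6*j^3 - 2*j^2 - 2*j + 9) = 8*j^3 - j^2 - j + 10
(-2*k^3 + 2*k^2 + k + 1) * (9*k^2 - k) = -18*k^5 + 20*k^4 + 7*k^3 + 8*k^2 - k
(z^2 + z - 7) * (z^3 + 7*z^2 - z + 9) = z^5 + 8*z^4 - z^3 - 41*z^2 + 16*z - 63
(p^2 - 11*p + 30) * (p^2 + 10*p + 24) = p^4 - p^3 - 56*p^2 + 36*p + 720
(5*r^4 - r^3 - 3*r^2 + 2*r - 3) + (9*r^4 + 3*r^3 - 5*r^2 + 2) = 14*r^4 + 2*r^3 - 8*r^2 + 2*r - 1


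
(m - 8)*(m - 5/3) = m^2 - 29*m/3 + 40/3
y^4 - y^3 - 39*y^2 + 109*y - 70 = (y - 5)*(y - 2)*(y - 1)*(y + 7)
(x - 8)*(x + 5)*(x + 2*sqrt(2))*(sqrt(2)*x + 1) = sqrt(2)*x^4 - 3*sqrt(2)*x^3 + 5*x^3 - 38*sqrt(2)*x^2 - 15*x^2 - 200*x - 6*sqrt(2)*x - 80*sqrt(2)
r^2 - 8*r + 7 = (r - 7)*(r - 1)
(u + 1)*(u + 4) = u^2 + 5*u + 4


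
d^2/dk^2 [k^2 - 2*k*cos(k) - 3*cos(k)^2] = 2*k*cos(k) - 12*sin(k)^2 + 4*sin(k) + 8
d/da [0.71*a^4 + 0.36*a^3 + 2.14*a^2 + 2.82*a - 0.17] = 2.84*a^3 + 1.08*a^2 + 4.28*a + 2.82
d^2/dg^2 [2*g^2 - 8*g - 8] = 4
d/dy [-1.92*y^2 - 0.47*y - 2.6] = -3.84*y - 0.47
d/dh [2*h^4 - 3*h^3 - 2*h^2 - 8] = h*(8*h^2 - 9*h - 4)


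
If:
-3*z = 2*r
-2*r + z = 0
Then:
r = 0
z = 0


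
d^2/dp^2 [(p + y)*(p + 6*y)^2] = 6*p + 26*y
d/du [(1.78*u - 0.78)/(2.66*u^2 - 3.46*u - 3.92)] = (-4.7348*u^2 + 4.1496*u - 9.6764)/(7.0756*u^4 - 18.4072*u^3 - 8.8828*u^2 + 27.1264*u + 15.3664)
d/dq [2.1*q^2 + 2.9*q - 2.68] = 4.2*q + 2.9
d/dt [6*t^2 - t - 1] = 12*t - 1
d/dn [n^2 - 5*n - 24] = 2*n - 5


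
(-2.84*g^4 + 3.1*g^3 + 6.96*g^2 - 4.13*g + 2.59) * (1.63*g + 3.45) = -4.6292*g^5 - 4.745*g^4 + 22.0398*g^3 + 17.2801*g^2 - 10.0268*g + 8.9355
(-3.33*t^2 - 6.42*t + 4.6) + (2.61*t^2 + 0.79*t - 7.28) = -0.72*t^2 - 5.63*t - 2.68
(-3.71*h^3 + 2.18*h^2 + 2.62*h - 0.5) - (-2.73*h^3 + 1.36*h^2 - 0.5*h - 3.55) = -0.98*h^3 + 0.82*h^2 + 3.12*h + 3.05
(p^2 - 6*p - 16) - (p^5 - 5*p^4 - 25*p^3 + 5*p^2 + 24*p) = -p^5 + 5*p^4 + 25*p^3 - 4*p^2 - 30*p - 16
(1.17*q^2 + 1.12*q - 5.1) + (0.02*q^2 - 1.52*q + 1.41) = 1.19*q^2 - 0.4*q - 3.69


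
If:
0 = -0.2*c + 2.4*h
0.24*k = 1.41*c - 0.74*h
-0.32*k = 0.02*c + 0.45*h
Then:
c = 0.00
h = 0.00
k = 0.00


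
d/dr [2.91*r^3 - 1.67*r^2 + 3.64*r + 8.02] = 8.73*r^2 - 3.34*r + 3.64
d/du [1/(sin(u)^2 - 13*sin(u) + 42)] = (13 - 2*sin(u))*cos(u)/(sin(u)^2 - 13*sin(u) + 42)^2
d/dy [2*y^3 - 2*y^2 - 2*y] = 6*y^2 - 4*y - 2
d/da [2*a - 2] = 2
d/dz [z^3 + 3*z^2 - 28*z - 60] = 3*z^2 + 6*z - 28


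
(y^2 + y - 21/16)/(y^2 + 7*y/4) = (y - 3/4)/y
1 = 1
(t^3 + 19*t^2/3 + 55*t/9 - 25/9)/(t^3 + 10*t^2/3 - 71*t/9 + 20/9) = (3*t + 5)/(3*t - 4)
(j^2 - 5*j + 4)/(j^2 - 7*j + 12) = (j - 1)/(j - 3)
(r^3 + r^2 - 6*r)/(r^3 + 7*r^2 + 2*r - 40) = r*(r + 3)/(r^2 + 9*r + 20)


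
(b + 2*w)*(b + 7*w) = b^2 + 9*b*w + 14*w^2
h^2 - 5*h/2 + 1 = (h - 2)*(h - 1/2)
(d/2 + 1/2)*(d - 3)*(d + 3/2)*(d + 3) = d^4/2 + 5*d^3/4 - 15*d^2/4 - 45*d/4 - 27/4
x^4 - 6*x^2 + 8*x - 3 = (x - 1)^3*(x + 3)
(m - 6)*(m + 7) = m^2 + m - 42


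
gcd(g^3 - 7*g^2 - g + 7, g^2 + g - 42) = 1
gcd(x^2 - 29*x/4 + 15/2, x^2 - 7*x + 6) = x - 6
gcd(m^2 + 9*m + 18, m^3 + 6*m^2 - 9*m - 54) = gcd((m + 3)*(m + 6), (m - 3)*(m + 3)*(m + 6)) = m^2 + 9*m + 18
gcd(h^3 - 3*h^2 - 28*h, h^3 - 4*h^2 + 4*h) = h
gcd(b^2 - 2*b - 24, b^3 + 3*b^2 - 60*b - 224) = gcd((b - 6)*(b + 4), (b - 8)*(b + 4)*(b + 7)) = b + 4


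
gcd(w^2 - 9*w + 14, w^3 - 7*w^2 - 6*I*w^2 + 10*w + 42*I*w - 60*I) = w - 2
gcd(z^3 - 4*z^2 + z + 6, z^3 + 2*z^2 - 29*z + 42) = z^2 - 5*z + 6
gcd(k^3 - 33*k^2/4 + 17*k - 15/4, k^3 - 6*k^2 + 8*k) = 1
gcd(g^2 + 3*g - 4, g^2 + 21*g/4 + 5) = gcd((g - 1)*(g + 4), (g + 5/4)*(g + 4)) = g + 4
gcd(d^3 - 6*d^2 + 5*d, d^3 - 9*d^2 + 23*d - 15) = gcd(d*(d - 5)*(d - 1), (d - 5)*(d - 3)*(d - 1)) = d^2 - 6*d + 5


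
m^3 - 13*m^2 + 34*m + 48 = (m - 8)*(m - 6)*(m + 1)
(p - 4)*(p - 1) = p^2 - 5*p + 4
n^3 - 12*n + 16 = (n - 2)^2*(n + 4)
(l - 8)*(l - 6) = l^2 - 14*l + 48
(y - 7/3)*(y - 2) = y^2 - 13*y/3 + 14/3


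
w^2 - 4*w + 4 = (w - 2)^2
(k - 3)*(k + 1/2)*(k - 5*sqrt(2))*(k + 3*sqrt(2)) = k^4 - 2*sqrt(2)*k^3 - 5*k^3/2 - 63*k^2/2 + 5*sqrt(2)*k^2 + 3*sqrt(2)*k + 75*k + 45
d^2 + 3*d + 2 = (d + 1)*(d + 2)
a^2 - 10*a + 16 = (a - 8)*(a - 2)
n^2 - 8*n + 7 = (n - 7)*(n - 1)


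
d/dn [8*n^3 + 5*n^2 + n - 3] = 24*n^2 + 10*n + 1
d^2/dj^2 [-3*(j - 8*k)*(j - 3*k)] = -6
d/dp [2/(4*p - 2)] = -2/(2*p - 1)^2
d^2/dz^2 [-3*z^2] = -6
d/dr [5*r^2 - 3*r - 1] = 10*r - 3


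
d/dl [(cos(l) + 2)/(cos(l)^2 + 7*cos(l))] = (sin(l) + 14*sin(l)/cos(l)^2 + 4*tan(l))/(cos(l) + 7)^2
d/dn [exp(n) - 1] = exp(n)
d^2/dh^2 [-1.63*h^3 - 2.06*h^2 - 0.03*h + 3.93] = -9.78*h - 4.12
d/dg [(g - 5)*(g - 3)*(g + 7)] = 3*g^2 - 2*g - 41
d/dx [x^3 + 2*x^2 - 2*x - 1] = 3*x^2 + 4*x - 2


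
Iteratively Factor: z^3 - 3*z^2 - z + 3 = (z - 1)*(z^2 - 2*z - 3) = (z - 1)*(z + 1)*(z - 3)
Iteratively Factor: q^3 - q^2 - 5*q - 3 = (q - 3)*(q^2 + 2*q + 1) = (q - 3)*(q + 1)*(q + 1)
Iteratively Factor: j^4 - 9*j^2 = (j)*(j^3 - 9*j) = j*(j + 3)*(j^2 - 3*j) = j*(j - 3)*(j + 3)*(j)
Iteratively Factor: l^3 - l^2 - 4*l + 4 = (l - 1)*(l^2 - 4) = (l - 1)*(l + 2)*(l - 2)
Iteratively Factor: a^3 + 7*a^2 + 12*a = (a + 4)*(a^2 + 3*a) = a*(a + 4)*(a + 3)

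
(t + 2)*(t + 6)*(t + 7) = t^3 + 15*t^2 + 68*t + 84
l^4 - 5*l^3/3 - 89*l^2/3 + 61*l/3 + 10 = (l - 6)*(l - 1)*(l + 1/3)*(l + 5)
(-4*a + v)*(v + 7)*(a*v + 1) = -4*a^2*v^2 - 28*a^2*v + a*v^3 + 7*a*v^2 - 4*a*v - 28*a + v^2 + 7*v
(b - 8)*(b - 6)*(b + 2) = b^3 - 12*b^2 + 20*b + 96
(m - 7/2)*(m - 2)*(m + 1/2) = m^3 - 5*m^2 + 17*m/4 + 7/2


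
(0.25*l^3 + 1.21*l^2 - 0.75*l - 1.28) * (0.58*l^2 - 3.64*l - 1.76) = 0.145*l^5 - 0.2082*l^4 - 5.2794*l^3 - 0.142*l^2 + 5.9792*l + 2.2528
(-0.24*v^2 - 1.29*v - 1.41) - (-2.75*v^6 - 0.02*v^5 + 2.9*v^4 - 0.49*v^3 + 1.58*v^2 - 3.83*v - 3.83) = 2.75*v^6 + 0.02*v^5 - 2.9*v^4 + 0.49*v^3 - 1.82*v^2 + 2.54*v + 2.42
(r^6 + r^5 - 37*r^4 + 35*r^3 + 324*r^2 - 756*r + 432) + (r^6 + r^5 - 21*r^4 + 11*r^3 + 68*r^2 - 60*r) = 2*r^6 + 2*r^5 - 58*r^4 + 46*r^3 + 392*r^2 - 816*r + 432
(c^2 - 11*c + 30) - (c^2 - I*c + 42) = -11*c + I*c - 12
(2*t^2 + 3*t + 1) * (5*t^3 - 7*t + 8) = 10*t^5 + 15*t^4 - 9*t^3 - 5*t^2 + 17*t + 8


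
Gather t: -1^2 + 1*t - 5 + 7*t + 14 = 8*t + 8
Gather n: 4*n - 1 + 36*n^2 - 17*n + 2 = 36*n^2 - 13*n + 1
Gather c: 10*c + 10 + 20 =10*c + 30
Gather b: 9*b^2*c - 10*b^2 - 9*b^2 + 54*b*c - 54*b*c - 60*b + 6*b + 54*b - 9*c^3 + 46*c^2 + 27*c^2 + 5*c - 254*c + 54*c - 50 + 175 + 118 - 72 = b^2*(9*c - 19) - 9*c^3 + 73*c^2 - 195*c + 171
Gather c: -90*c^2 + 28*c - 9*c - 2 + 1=-90*c^2 + 19*c - 1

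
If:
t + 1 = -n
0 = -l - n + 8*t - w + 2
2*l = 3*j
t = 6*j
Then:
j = 2*w/105 - 2/35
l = w/35 - 3/35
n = -4*w/35 - 23/35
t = 4*w/35 - 12/35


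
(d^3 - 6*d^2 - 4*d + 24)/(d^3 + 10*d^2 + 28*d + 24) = (d^2 - 8*d + 12)/(d^2 + 8*d + 12)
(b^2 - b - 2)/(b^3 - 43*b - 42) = (b - 2)/(b^2 - b - 42)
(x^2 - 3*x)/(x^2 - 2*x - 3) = x/(x + 1)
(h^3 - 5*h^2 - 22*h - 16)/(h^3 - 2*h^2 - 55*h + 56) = (h^2 + 3*h + 2)/(h^2 + 6*h - 7)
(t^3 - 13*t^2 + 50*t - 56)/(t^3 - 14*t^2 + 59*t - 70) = (t - 4)/(t - 5)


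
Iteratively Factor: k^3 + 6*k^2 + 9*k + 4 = (k + 4)*(k^2 + 2*k + 1) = (k + 1)*(k + 4)*(k + 1)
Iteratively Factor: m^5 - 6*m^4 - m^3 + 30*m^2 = (m)*(m^4 - 6*m^3 - m^2 + 30*m) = m^2*(m^3 - 6*m^2 - m + 30) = m^2*(m - 3)*(m^2 - 3*m - 10) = m^2*(m - 3)*(m + 2)*(m - 5)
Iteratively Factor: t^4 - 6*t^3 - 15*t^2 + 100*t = (t - 5)*(t^3 - t^2 - 20*t) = (t - 5)^2*(t^2 + 4*t) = (t - 5)^2*(t + 4)*(t)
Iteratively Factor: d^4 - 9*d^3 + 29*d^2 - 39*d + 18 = (d - 1)*(d^3 - 8*d^2 + 21*d - 18) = (d - 3)*(d - 1)*(d^2 - 5*d + 6) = (d - 3)*(d - 2)*(d - 1)*(d - 3)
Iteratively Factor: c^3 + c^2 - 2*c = (c - 1)*(c^2 + 2*c) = (c - 1)*(c + 2)*(c)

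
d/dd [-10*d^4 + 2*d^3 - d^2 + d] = -40*d^3 + 6*d^2 - 2*d + 1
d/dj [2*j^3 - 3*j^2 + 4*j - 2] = 6*j^2 - 6*j + 4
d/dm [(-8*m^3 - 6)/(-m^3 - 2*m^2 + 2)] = 2*m*(8*m^3 - 33*m - 12)/(m^6 + 4*m^5 + 4*m^4 - 4*m^3 - 8*m^2 + 4)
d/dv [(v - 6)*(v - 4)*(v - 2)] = 3*v^2 - 24*v + 44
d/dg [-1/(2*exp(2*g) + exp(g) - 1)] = (4*exp(g) + 1)*exp(g)/(2*exp(2*g) + exp(g) - 1)^2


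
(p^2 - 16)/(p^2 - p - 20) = (p - 4)/(p - 5)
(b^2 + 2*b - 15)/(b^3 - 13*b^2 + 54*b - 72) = (b + 5)/(b^2 - 10*b + 24)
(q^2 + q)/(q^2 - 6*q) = (q + 1)/(q - 6)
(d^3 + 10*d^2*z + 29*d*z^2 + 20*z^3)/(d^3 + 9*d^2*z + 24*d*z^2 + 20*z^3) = (d^2 + 5*d*z + 4*z^2)/(d^2 + 4*d*z + 4*z^2)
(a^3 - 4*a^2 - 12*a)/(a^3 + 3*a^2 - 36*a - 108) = a*(a + 2)/(a^2 + 9*a + 18)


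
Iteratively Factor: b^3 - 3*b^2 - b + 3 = (b - 3)*(b^2 - 1) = (b - 3)*(b - 1)*(b + 1)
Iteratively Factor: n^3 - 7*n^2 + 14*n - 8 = (n - 2)*(n^2 - 5*n + 4) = (n - 2)*(n - 1)*(n - 4)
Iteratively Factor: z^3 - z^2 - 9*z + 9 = (z - 1)*(z^2 - 9) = (z - 1)*(z + 3)*(z - 3)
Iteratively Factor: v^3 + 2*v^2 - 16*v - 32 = (v - 4)*(v^2 + 6*v + 8) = (v - 4)*(v + 2)*(v + 4)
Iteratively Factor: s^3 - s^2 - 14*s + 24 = (s - 3)*(s^2 + 2*s - 8) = (s - 3)*(s + 4)*(s - 2)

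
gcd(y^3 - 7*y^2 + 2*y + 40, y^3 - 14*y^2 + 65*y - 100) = y^2 - 9*y + 20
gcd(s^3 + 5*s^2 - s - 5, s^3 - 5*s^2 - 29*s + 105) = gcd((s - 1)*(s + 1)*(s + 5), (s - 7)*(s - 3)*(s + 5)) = s + 5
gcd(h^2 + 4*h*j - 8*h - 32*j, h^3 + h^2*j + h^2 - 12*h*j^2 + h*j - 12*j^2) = h + 4*j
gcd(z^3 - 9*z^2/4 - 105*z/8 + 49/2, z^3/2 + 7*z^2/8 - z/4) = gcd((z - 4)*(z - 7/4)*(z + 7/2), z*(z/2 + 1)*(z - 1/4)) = 1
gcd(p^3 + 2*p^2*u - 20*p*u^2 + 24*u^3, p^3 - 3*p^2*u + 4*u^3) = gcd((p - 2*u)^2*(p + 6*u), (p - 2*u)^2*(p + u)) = p^2 - 4*p*u + 4*u^2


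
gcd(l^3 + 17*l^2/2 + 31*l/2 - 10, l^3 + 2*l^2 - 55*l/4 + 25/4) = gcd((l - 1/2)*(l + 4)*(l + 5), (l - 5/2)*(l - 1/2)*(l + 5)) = l^2 + 9*l/2 - 5/2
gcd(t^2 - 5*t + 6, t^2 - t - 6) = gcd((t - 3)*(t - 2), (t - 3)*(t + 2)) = t - 3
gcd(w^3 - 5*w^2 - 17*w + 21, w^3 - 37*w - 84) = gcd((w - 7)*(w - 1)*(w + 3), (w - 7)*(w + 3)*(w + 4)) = w^2 - 4*w - 21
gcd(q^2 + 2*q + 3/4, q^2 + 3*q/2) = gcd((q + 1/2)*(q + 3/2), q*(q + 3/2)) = q + 3/2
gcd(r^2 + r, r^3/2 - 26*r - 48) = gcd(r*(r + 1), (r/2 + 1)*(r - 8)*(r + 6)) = 1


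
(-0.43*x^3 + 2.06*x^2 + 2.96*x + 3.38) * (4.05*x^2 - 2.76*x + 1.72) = -1.7415*x^5 + 9.5298*x^4 + 5.5628*x^3 + 9.0626*x^2 - 4.2376*x + 5.8136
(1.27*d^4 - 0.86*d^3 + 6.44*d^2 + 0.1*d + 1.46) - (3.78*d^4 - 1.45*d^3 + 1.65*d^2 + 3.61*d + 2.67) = -2.51*d^4 + 0.59*d^3 + 4.79*d^2 - 3.51*d - 1.21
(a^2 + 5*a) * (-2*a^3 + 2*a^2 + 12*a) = -2*a^5 - 8*a^4 + 22*a^3 + 60*a^2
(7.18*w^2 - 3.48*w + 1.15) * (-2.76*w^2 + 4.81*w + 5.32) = -19.8168*w^4 + 44.1406*w^3 + 18.2848*w^2 - 12.9821*w + 6.118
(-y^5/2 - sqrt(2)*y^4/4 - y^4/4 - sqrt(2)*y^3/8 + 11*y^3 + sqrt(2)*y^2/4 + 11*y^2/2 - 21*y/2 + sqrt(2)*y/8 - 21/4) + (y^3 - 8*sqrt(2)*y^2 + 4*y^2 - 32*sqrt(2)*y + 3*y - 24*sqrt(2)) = -y^5/2 - sqrt(2)*y^4/4 - y^4/4 - sqrt(2)*y^3/8 + 12*y^3 - 31*sqrt(2)*y^2/4 + 19*y^2/2 - 255*sqrt(2)*y/8 - 15*y/2 - 24*sqrt(2) - 21/4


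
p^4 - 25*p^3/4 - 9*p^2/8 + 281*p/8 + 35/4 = (p - 5)*(p - 7/2)*(p + 1/4)*(p + 2)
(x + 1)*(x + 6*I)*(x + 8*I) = x^3 + x^2 + 14*I*x^2 - 48*x + 14*I*x - 48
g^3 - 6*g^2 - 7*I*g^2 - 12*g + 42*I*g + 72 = (g - 6)*(g - 4*I)*(g - 3*I)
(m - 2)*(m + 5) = m^2 + 3*m - 10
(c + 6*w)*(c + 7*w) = c^2 + 13*c*w + 42*w^2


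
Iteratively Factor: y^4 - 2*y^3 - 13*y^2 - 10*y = (y + 2)*(y^3 - 4*y^2 - 5*y) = (y - 5)*(y + 2)*(y^2 + y) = (y - 5)*(y + 1)*(y + 2)*(y)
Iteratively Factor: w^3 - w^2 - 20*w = (w)*(w^2 - w - 20) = w*(w - 5)*(w + 4)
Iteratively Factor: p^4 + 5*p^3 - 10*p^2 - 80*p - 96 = (p + 3)*(p^3 + 2*p^2 - 16*p - 32) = (p + 3)*(p + 4)*(p^2 - 2*p - 8) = (p - 4)*(p + 3)*(p + 4)*(p + 2)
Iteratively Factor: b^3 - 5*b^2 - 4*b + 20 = (b + 2)*(b^2 - 7*b + 10) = (b - 5)*(b + 2)*(b - 2)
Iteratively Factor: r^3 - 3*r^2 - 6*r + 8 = (r - 1)*(r^2 - 2*r - 8) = (r - 4)*(r - 1)*(r + 2)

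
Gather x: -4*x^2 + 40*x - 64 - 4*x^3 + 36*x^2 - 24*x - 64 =-4*x^3 + 32*x^2 + 16*x - 128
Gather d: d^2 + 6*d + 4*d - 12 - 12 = d^2 + 10*d - 24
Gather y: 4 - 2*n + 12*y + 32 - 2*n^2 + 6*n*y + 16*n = -2*n^2 + 14*n + y*(6*n + 12) + 36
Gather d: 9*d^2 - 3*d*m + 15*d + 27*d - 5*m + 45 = 9*d^2 + d*(42 - 3*m) - 5*m + 45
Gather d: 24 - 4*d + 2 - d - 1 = 25 - 5*d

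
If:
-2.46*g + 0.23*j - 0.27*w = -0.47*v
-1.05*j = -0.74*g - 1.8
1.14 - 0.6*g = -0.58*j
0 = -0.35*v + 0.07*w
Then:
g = 11.16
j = 9.58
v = -28.69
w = -143.47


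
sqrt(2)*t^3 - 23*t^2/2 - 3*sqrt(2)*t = t*(t - 6*sqrt(2))*(sqrt(2)*t + 1/2)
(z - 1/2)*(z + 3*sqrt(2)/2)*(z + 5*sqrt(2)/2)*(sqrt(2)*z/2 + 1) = sqrt(2)*z^4/2 - sqrt(2)*z^3/4 + 5*z^3 - 5*z^2/2 + 31*sqrt(2)*z^2/4 - 31*sqrt(2)*z/8 + 15*z/2 - 15/4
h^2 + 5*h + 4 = (h + 1)*(h + 4)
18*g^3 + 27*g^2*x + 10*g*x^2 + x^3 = (g + x)*(3*g + x)*(6*g + x)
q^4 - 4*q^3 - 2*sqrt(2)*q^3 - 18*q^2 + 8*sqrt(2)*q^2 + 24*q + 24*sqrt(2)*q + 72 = (q - 6)*(q + 2)*(q - 3*sqrt(2))*(q + sqrt(2))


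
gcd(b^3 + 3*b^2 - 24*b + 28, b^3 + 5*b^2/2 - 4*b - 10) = b - 2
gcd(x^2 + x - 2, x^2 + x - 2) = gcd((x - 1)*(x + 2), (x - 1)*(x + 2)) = x^2 + x - 2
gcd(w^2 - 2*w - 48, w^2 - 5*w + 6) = 1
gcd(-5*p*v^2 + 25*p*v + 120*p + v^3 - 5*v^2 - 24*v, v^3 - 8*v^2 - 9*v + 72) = v^2 - 5*v - 24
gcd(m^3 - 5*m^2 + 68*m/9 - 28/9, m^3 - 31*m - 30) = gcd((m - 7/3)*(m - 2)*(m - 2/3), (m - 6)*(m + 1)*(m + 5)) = 1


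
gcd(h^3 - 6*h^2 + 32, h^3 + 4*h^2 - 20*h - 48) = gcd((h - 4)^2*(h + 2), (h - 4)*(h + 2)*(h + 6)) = h^2 - 2*h - 8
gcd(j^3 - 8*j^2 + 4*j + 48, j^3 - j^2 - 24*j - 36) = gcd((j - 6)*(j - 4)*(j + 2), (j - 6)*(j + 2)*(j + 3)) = j^2 - 4*j - 12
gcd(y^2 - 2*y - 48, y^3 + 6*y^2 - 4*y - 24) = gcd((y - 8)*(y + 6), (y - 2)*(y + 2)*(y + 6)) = y + 6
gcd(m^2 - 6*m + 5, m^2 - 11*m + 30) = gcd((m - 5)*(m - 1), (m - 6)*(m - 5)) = m - 5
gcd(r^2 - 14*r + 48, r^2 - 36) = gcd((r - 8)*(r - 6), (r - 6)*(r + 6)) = r - 6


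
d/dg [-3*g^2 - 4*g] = -6*g - 4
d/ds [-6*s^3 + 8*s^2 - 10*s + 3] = -18*s^2 + 16*s - 10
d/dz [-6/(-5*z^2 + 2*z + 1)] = 12*(1 - 5*z)/(-5*z^2 + 2*z + 1)^2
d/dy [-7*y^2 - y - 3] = -14*y - 1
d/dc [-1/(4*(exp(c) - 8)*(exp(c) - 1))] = (2*exp(c) - 9)/(16*(exp(c) - 8)^2*sinh(c/2)^2)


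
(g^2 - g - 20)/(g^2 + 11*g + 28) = (g - 5)/(g + 7)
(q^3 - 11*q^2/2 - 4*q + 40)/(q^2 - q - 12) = (q^2 - 3*q/2 - 10)/(q + 3)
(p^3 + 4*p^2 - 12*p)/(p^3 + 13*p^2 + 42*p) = (p - 2)/(p + 7)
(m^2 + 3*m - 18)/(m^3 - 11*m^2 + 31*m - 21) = (m + 6)/(m^2 - 8*m + 7)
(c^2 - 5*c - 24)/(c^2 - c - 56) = (c + 3)/(c + 7)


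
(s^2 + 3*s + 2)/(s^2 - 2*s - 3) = (s + 2)/(s - 3)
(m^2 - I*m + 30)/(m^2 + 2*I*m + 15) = (m - 6*I)/(m - 3*I)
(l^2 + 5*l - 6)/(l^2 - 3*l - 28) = (-l^2 - 5*l + 6)/(-l^2 + 3*l + 28)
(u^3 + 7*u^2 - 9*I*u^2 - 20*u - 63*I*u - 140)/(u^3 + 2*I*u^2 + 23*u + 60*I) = (u^2 + u*(7 - 4*I) - 28*I)/(u^2 + 7*I*u - 12)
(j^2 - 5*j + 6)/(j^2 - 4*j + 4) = (j - 3)/(j - 2)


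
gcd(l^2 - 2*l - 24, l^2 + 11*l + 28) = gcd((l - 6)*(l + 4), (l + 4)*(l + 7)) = l + 4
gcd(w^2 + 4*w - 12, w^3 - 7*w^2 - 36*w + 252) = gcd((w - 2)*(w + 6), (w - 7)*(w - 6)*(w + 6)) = w + 6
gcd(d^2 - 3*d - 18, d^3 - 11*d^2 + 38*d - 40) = 1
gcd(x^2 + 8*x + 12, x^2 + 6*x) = x + 6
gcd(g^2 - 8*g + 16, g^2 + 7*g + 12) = 1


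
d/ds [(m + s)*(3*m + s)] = 4*m + 2*s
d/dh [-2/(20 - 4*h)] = -1/(2*(h - 5)^2)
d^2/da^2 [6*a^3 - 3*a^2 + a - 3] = 36*a - 6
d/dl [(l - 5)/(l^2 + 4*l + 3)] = (l^2 + 4*l - 2*(l - 5)*(l + 2) + 3)/(l^2 + 4*l + 3)^2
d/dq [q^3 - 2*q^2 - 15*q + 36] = 3*q^2 - 4*q - 15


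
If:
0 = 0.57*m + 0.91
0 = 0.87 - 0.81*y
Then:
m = -1.60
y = 1.07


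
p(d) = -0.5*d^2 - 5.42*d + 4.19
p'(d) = -1.0*d - 5.42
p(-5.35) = 18.88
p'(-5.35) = -0.07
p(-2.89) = 15.68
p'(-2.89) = -2.53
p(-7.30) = 17.11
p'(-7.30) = 1.88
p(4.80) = -33.35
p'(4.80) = -10.22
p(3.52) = -21.08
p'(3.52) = -8.94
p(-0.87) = 8.53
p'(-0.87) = -4.55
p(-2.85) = 15.58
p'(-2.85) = -2.57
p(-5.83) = 18.79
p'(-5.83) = 0.41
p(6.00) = -46.33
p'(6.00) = -11.42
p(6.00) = -46.33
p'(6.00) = -11.42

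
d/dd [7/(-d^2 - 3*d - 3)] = 7*(2*d + 3)/(d^2 + 3*d + 3)^2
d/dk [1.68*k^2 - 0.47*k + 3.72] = 3.36*k - 0.47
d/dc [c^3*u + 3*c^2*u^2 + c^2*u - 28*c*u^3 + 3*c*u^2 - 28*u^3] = u*(3*c^2 + 6*c*u + 2*c - 28*u^2 + 3*u)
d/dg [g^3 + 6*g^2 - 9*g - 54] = 3*g^2 + 12*g - 9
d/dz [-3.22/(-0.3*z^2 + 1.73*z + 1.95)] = (5.5706 - 1.932*z)/(-0.3*z^2 + 1.73*z + 1.95)^2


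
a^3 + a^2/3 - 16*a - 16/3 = (a - 4)*(a + 1/3)*(a + 4)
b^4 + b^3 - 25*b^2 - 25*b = b*(b - 5)*(b + 1)*(b + 5)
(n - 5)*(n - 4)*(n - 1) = n^3 - 10*n^2 + 29*n - 20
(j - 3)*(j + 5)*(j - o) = j^3 - j^2*o + 2*j^2 - 2*j*o - 15*j + 15*o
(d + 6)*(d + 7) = d^2 + 13*d + 42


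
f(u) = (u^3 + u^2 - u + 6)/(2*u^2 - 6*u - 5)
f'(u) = (6 - 4*u)*(u^3 + u^2 - u + 6)/(2*u^2 - 6*u - 5)^2 + (3*u^2 + 2*u - 1)/(2*u^2 - 6*u - 5)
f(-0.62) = -13.24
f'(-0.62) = 221.68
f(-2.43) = -0.00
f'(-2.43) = 0.55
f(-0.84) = 4.79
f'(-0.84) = 30.51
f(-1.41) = 0.89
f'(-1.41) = 1.68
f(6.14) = 8.02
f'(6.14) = -0.73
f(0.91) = -0.76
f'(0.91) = -0.17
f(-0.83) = 5.12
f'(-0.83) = 34.68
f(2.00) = -1.78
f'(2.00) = -2.06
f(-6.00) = -1.63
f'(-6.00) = 0.45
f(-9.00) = -3.00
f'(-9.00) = 0.46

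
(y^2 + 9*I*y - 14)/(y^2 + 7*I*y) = (y + 2*I)/y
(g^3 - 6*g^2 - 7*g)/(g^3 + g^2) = (g - 7)/g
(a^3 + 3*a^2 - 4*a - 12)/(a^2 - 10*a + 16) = (a^2 + 5*a + 6)/(a - 8)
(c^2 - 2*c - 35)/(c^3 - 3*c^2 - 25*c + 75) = (c - 7)/(c^2 - 8*c + 15)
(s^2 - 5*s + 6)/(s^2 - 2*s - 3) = (s - 2)/(s + 1)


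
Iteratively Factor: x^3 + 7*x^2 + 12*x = (x)*(x^2 + 7*x + 12) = x*(x + 4)*(x + 3)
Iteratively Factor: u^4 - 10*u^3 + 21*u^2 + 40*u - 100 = (u - 5)*(u^3 - 5*u^2 - 4*u + 20) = (u - 5)*(u - 2)*(u^2 - 3*u - 10) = (u - 5)*(u - 2)*(u + 2)*(u - 5)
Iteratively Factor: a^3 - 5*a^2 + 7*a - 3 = (a - 1)*(a^2 - 4*a + 3) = (a - 3)*(a - 1)*(a - 1)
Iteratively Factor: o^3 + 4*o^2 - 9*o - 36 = (o + 4)*(o^2 - 9) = (o - 3)*(o + 4)*(o + 3)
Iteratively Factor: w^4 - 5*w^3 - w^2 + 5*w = (w + 1)*(w^3 - 6*w^2 + 5*w) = (w - 5)*(w + 1)*(w^2 - w) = (w - 5)*(w - 1)*(w + 1)*(w)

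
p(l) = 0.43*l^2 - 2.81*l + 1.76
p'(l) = 0.86*l - 2.81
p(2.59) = -2.63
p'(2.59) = -0.58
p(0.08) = 1.54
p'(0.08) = -2.74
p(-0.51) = 3.30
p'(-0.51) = -3.25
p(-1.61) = 7.40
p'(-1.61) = -4.19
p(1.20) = -0.99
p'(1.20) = -1.78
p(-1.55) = 7.15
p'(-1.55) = -4.14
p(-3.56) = 17.21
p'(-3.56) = -5.87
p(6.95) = 3.00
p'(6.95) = 3.17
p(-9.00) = 61.88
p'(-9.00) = -10.55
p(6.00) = 0.38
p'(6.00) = 2.35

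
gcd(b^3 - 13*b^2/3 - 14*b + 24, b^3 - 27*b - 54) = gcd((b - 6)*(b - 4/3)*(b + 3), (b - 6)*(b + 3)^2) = b^2 - 3*b - 18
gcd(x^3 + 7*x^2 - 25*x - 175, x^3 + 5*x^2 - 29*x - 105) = x^2 + 2*x - 35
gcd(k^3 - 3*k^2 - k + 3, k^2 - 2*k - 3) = k^2 - 2*k - 3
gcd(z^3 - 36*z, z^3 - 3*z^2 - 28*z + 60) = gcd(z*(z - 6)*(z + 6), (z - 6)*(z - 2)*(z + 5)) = z - 6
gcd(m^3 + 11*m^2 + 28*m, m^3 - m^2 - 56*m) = m^2 + 7*m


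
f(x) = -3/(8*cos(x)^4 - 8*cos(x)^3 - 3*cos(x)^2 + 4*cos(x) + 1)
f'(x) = -3*(32*sin(x)*cos(x)^3 - 24*sin(x)*cos(x)^2 - 6*sin(x)*cos(x) + 4*sin(x))/(8*cos(x)^4 - 8*cos(x)^3 - 3*cos(x)^2 + 4*cos(x) + 1)^2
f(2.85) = -0.37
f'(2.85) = 0.52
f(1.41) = -1.95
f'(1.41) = -3.21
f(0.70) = -2.05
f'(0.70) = 0.28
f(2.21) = -11.64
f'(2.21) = 281.06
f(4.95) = -1.77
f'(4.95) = 1.70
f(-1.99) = 8.19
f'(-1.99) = 6.30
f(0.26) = -1.65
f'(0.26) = -1.09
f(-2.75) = -0.44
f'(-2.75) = -0.87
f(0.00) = -1.50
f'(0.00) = 0.00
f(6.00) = -1.67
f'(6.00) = 1.16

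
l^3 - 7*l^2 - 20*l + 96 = (l - 8)*(l - 3)*(l + 4)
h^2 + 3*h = h*(h + 3)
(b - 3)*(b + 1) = b^2 - 2*b - 3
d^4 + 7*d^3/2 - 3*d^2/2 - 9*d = d*(d - 3/2)*(d + 2)*(d + 3)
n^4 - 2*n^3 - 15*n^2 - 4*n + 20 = (n - 5)*(n - 1)*(n + 2)^2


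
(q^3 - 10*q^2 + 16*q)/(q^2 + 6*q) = (q^2 - 10*q + 16)/(q + 6)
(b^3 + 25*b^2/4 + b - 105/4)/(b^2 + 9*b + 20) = (4*b^2 + 5*b - 21)/(4*(b + 4))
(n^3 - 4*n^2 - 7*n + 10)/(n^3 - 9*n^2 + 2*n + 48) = (n^2 - 6*n + 5)/(n^2 - 11*n + 24)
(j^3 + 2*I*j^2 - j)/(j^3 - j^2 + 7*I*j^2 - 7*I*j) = (j^2 + 2*I*j - 1)/(j^2 - j + 7*I*j - 7*I)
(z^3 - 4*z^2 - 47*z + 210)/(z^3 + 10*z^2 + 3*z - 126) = (z^2 - 11*z + 30)/(z^2 + 3*z - 18)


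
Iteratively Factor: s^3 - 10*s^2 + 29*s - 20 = (s - 4)*(s^2 - 6*s + 5) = (s - 4)*(s - 1)*(s - 5)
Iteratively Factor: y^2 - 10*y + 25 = (y - 5)*(y - 5)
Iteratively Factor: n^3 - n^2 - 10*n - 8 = (n + 2)*(n^2 - 3*n - 4) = (n - 4)*(n + 2)*(n + 1)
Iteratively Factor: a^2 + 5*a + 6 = (a + 3)*(a + 2)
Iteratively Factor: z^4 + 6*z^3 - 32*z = (z + 4)*(z^3 + 2*z^2 - 8*z) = (z - 2)*(z + 4)*(z^2 + 4*z) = z*(z - 2)*(z + 4)*(z + 4)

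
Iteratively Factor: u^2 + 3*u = (u + 3)*(u)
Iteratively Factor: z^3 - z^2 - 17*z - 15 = (z + 3)*(z^2 - 4*z - 5) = (z - 5)*(z + 3)*(z + 1)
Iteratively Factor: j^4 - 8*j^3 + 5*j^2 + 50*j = (j - 5)*(j^3 - 3*j^2 - 10*j) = (j - 5)*(j + 2)*(j^2 - 5*j) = j*(j - 5)*(j + 2)*(j - 5)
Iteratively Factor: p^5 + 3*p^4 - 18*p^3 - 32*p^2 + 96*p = (p)*(p^4 + 3*p^3 - 18*p^2 - 32*p + 96) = p*(p + 4)*(p^3 - p^2 - 14*p + 24) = p*(p + 4)^2*(p^2 - 5*p + 6) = p*(p - 2)*(p + 4)^2*(p - 3)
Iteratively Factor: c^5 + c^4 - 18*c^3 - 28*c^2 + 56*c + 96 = (c - 2)*(c^4 + 3*c^3 - 12*c^2 - 52*c - 48) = (c - 4)*(c - 2)*(c^3 + 7*c^2 + 16*c + 12) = (c - 4)*(c - 2)*(c + 2)*(c^2 + 5*c + 6) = (c - 4)*(c - 2)*(c + 2)^2*(c + 3)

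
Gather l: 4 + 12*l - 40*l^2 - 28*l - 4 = -40*l^2 - 16*l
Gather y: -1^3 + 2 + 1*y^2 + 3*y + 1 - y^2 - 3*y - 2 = 0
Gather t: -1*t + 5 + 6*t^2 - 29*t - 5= 6*t^2 - 30*t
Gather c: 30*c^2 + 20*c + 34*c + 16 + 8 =30*c^2 + 54*c + 24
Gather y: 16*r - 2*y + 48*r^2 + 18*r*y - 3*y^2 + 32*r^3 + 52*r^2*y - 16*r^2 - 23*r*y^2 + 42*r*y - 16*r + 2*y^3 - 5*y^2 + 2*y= 32*r^3 + 32*r^2 + 2*y^3 + y^2*(-23*r - 8) + y*(52*r^2 + 60*r)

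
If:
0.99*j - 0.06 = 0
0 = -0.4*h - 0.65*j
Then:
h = -0.10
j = 0.06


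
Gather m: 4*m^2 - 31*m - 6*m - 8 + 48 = 4*m^2 - 37*m + 40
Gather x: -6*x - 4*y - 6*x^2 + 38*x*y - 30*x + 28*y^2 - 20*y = -6*x^2 + x*(38*y - 36) + 28*y^2 - 24*y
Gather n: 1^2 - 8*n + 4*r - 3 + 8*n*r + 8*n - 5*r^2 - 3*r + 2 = 8*n*r - 5*r^2 + r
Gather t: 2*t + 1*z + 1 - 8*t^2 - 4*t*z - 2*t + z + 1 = -8*t^2 - 4*t*z + 2*z + 2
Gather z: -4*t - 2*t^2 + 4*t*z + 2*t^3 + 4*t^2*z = 2*t^3 - 2*t^2 - 4*t + z*(4*t^2 + 4*t)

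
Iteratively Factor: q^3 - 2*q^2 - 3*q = (q)*(q^2 - 2*q - 3) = q*(q + 1)*(q - 3)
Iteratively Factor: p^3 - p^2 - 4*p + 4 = (p + 2)*(p^2 - 3*p + 2) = (p - 1)*(p + 2)*(p - 2)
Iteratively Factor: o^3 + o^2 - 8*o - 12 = (o + 2)*(o^2 - o - 6) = (o - 3)*(o + 2)*(o + 2)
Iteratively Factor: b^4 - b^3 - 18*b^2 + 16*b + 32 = (b - 4)*(b^3 + 3*b^2 - 6*b - 8) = (b - 4)*(b - 2)*(b^2 + 5*b + 4) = (b - 4)*(b - 2)*(b + 1)*(b + 4)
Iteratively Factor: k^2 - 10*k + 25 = (k - 5)*(k - 5)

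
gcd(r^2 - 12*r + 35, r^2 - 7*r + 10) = r - 5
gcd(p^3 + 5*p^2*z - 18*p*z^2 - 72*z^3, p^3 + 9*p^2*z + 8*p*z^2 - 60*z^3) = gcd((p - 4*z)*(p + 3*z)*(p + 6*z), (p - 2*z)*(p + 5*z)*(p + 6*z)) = p + 6*z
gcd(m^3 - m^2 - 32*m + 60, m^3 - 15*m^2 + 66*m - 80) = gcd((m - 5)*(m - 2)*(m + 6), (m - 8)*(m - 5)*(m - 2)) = m^2 - 7*m + 10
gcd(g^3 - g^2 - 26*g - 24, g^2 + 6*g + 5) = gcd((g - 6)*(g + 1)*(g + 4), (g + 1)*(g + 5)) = g + 1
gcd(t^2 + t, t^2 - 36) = 1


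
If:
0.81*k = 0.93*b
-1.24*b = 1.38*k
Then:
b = 0.00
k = 0.00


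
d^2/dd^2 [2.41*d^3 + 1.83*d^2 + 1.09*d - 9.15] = 14.46*d + 3.66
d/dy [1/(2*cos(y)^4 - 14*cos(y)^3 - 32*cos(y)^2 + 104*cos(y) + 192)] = (-4*sin(y)^2 - 29*cos(y) + 30)*sin(y)/(2*(cos(y) - 8)^2*(cos(y) - 3)^2*(cos(y) + 2)^3)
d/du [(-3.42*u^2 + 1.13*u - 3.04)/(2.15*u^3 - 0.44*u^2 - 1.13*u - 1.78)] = (7.353*u^4 - 4.859*u^3 + 23.9698*u^2 + 9.5*u - 5.4466)/(4.6225*u^6 - 1.892*u^5 - 4.6654*u^4 - 6.6596*u^3 + 2.8433*u^2 + 4.0228*u + 3.1684)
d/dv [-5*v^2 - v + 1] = -10*v - 1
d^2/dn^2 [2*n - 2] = 0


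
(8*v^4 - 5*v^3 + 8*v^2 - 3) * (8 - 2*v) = -16*v^5 + 74*v^4 - 56*v^3 + 64*v^2 + 6*v - 24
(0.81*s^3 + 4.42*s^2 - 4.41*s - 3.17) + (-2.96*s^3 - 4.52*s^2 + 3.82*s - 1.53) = -2.15*s^3 - 0.0999999999999996*s^2 - 0.59*s - 4.7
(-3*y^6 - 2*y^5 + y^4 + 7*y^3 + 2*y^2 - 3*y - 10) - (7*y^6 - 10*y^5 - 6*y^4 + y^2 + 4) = -10*y^6 + 8*y^5 + 7*y^4 + 7*y^3 + y^2 - 3*y - 14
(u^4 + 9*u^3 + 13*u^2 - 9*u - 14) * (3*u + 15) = 3*u^5 + 42*u^4 + 174*u^3 + 168*u^2 - 177*u - 210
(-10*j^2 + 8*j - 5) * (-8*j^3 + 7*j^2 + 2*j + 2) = 80*j^5 - 134*j^4 + 76*j^3 - 39*j^2 + 6*j - 10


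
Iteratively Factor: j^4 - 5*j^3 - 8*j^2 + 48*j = (j)*(j^3 - 5*j^2 - 8*j + 48) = j*(j + 3)*(j^2 - 8*j + 16) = j*(j - 4)*(j + 3)*(j - 4)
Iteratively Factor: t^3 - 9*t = (t)*(t^2 - 9) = t*(t - 3)*(t + 3)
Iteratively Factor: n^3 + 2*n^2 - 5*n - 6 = (n + 1)*(n^2 + n - 6) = (n + 1)*(n + 3)*(n - 2)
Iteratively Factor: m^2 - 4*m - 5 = (m - 5)*(m + 1)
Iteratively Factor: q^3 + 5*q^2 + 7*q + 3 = (q + 1)*(q^2 + 4*q + 3) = (q + 1)*(q + 3)*(q + 1)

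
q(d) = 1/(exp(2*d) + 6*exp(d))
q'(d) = (-2*exp(2*d) - 6*exp(d))/(exp(2*d) + 6*exp(d))^2 = 2*(-exp(d) - 3)*exp(-d)/(exp(d) + 6)^2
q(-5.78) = 53.93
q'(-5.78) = -53.96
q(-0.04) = 0.15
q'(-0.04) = -0.17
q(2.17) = 0.01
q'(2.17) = -0.01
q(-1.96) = 1.16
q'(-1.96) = -1.18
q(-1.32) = 0.60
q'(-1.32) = -0.62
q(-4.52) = 15.28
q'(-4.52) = -15.31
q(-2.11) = 1.35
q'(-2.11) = -1.37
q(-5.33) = 34.38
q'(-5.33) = -34.41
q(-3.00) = 3.32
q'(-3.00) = -3.35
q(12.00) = 0.00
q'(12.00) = 0.00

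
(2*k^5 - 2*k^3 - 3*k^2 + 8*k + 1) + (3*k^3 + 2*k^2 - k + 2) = 2*k^5 + k^3 - k^2 + 7*k + 3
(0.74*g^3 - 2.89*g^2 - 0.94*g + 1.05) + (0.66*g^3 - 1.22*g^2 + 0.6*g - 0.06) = 1.4*g^3 - 4.11*g^2 - 0.34*g + 0.99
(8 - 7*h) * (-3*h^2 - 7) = 21*h^3 - 24*h^2 + 49*h - 56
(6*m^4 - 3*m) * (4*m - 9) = 24*m^5 - 54*m^4 - 12*m^2 + 27*m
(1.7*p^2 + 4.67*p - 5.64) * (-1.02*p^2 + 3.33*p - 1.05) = -1.734*p^4 + 0.8976*p^3 + 19.5189*p^2 - 23.6847*p + 5.922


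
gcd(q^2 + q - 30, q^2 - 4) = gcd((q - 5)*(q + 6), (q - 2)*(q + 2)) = 1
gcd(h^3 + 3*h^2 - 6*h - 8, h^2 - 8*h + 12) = h - 2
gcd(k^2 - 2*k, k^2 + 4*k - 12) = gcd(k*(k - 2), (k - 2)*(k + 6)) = k - 2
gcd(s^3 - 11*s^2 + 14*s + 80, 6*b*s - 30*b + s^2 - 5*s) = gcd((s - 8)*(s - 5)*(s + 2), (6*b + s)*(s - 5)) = s - 5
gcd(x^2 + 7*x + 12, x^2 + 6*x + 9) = x + 3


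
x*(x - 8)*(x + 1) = x^3 - 7*x^2 - 8*x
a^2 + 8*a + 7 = (a + 1)*(a + 7)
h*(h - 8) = h^2 - 8*h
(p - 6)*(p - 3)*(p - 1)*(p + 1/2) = p^4 - 19*p^3/2 + 22*p^2 - 9*p/2 - 9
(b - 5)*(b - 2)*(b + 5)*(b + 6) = b^4 + 4*b^3 - 37*b^2 - 100*b + 300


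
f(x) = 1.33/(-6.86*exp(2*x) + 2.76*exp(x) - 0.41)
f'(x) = 1.33*(13.72*exp(2*x) - 2.76*exp(x))/(-6.86*exp(2*x) + 2.76*exp(x) - 0.41)^2 = (18.2476*exp(x) - 3.6708)*exp(x)/(6.86*exp(2*x) - 2.76*exp(x) + 0.41)^2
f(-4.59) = -3.48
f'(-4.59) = -0.24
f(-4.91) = -3.41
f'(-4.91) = -0.17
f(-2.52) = -5.72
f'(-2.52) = -3.28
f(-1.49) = -9.75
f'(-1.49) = 5.35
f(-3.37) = -4.12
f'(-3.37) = -1.00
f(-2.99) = -4.61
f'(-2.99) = -1.66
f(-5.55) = -3.33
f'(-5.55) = -0.09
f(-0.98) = -3.91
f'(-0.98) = 10.29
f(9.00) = 0.00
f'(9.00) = 0.00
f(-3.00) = -4.59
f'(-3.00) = -1.64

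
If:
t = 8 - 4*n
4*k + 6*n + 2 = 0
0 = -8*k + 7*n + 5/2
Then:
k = 1/76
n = -13/38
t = 178/19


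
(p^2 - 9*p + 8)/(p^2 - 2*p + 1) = (p - 8)/(p - 1)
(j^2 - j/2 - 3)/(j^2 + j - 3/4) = 2*(j - 2)/(2*j - 1)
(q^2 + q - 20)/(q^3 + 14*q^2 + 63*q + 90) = (q - 4)/(q^2 + 9*q + 18)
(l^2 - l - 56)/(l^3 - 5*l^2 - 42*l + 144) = (l + 7)/(l^2 + 3*l - 18)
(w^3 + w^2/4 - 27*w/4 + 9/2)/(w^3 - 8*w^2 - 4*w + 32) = (4*w^2 + 9*w - 9)/(4*(w^2 - 6*w - 16))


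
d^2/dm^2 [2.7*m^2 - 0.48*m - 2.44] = 5.40000000000000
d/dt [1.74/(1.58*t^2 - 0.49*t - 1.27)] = (0.8526 - 5.4984*t)/(-1.58*t^2 + 0.49*t + 1.27)^2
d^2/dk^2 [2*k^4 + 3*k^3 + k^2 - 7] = 24*k^2 + 18*k + 2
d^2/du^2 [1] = 0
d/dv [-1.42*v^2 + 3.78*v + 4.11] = 3.78 - 2.84*v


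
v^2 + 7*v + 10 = (v + 2)*(v + 5)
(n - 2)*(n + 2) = n^2 - 4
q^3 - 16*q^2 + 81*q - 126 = (q - 7)*(q - 6)*(q - 3)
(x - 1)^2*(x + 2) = x^3 - 3*x + 2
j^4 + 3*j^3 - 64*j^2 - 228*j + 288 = (j - 8)*(j - 1)*(j + 6)^2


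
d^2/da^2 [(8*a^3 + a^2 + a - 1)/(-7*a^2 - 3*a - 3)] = 4*(34*a^3 - 3*a^2 - 45*a - 6)/(343*a^6 + 441*a^5 + 630*a^4 + 405*a^3 + 270*a^2 + 81*a + 27)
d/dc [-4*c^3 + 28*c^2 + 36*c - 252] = -12*c^2 + 56*c + 36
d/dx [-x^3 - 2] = -3*x^2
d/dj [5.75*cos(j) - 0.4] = -5.75*sin(j)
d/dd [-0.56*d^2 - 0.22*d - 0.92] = -1.12*d - 0.22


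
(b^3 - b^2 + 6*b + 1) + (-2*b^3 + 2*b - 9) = -b^3 - b^2 + 8*b - 8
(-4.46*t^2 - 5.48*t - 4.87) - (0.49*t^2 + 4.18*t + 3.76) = -4.95*t^2 - 9.66*t - 8.63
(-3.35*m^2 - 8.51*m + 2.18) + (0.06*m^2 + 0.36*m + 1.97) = -3.29*m^2 - 8.15*m + 4.15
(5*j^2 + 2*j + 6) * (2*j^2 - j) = 10*j^4 - j^3 + 10*j^2 - 6*j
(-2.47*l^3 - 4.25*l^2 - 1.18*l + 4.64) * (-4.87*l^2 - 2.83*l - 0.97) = 12.0289*l^5 + 27.6876*l^4 + 20.17*l^3 - 15.1349*l^2 - 11.9866*l - 4.5008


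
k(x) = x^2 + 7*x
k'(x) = 2*x + 7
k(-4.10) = -11.89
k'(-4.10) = -1.20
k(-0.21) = -1.43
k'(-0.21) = 6.58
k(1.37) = 11.47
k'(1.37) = 9.74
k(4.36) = 49.53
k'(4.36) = 15.72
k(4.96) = 59.32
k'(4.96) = 16.92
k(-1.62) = -8.72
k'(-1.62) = 3.76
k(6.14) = 80.68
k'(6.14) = 19.28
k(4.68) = 54.66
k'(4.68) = 16.36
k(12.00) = 228.00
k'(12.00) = 31.00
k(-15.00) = 120.00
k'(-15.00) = -23.00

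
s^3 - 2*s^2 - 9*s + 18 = (s - 3)*(s - 2)*(s + 3)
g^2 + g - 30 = (g - 5)*(g + 6)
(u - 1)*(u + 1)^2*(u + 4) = u^4 + 5*u^3 + 3*u^2 - 5*u - 4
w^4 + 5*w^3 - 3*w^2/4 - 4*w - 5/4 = (w - 1)*(w + 1/2)^2*(w + 5)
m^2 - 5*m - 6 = (m - 6)*(m + 1)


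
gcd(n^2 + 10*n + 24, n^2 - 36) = n + 6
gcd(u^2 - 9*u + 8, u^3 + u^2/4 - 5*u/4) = u - 1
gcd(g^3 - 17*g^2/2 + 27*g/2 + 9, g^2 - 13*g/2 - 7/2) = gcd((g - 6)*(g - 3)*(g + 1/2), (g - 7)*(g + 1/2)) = g + 1/2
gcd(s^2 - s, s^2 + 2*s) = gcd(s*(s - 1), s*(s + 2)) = s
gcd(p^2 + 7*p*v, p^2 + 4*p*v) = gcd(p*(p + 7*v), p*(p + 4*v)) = p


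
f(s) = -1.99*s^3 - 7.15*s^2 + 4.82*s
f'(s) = -5.97*s^2 - 14.3*s + 4.82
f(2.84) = -89.56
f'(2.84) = -83.94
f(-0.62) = -5.26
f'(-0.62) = 11.39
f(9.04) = -2010.88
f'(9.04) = -612.33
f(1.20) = -7.95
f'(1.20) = -20.94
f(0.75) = -1.25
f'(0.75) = -9.26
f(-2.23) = -24.24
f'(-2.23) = 7.02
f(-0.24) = -1.54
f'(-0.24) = 7.91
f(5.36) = -486.02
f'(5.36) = -243.34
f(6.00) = -658.32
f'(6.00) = -295.90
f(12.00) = -4410.48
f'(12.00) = -1026.46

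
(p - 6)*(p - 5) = p^2 - 11*p + 30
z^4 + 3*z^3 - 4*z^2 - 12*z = z*(z - 2)*(z + 2)*(z + 3)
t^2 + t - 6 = (t - 2)*(t + 3)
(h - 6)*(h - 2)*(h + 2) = h^3 - 6*h^2 - 4*h + 24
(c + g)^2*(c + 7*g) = c^3 + 9*c^2*g + 15*c*g^2 + 7*g^3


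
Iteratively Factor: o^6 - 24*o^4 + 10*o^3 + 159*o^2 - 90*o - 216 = (o + 1)*(o^5 - o^4 - 23*o^3 + 33*o^2 + 126*o - 216) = (o + 1)*(o + 4)*(o^4 - 5*o^3 - 3*o^2 + 45*o - 54) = (o - 3)*(o + 1)*(o + 4)*(o^3 - 2*o^2 - 9*o + 18) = (o - 3)*(o - 2)*(o + 1)*(o + 4)*(o^2 - 9) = (o - 3)^2*(o - 2)*(o + 1)*(o + 4)*(o + 3)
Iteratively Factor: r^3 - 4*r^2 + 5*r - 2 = (r - 2)*(r^2 - 2*r + 1) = (r - 2)*(r - 1)*(r - 1)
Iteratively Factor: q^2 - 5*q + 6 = (q - 2)*(q - 3)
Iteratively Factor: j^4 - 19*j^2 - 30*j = (j + 3)*(j^3 - 3*j^2 - 10*j) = (j - 5)*(j + 3)*(j^2 + 2*j) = j*(j - 5)*(j + 3)*(j + 2)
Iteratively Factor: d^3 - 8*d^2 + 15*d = (d)*(d^2 - 8*d + 15) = d*(d - 5)*(d - 3)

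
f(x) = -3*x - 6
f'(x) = -3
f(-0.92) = -3.24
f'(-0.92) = -3.00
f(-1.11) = -2.67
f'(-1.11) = -3.00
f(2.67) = -14.01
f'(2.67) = -3.00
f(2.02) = -12.06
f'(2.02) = -3.00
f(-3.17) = 3.51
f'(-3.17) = -3.00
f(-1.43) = -1.71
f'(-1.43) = -3.00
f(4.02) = -18.06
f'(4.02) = -3.00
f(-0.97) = -3.09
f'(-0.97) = -3.00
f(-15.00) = 39.00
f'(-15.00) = -3.00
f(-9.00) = 21.00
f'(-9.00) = -3.00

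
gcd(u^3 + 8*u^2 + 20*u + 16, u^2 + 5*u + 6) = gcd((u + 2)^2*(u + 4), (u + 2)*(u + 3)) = u + 2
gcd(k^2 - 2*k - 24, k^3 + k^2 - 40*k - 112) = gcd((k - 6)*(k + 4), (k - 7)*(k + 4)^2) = k + 4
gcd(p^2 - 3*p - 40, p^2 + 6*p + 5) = p + 5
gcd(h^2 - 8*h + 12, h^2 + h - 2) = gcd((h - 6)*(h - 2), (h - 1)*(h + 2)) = 1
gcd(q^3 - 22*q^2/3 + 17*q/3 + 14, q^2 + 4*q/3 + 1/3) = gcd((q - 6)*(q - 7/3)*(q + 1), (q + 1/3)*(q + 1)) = q + 1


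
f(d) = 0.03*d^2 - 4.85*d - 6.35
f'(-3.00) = -5.03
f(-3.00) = 8.47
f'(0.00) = -4.85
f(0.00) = -6.35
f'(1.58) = -4.76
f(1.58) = -13.94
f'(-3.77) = -5.08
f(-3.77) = 12.36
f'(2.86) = -4.68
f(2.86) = -19.98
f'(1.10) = -4.78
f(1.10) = -11.65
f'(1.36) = -4.77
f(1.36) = -12.89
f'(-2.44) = -5.00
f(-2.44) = 5.66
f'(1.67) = -4.75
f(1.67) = -14.37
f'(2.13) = -4.72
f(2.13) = -16.54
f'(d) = 0.06*d - 4.85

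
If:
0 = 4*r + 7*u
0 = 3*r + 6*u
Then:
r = 0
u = 0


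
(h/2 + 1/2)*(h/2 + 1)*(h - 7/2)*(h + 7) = h^4/4 + 13*h^3/8 - 3*h^2 - 133*h/8 - 49/4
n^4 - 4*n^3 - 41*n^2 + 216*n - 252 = (n - 6)*(n - 3)*(n - 2)*(n + 7)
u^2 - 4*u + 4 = (u - 2)^2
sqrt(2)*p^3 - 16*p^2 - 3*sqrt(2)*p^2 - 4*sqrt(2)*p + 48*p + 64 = (p - 4)*(p - 8*sqrt(2))*(sqrt(2)*p + sqrt(2))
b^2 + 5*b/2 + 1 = (b + 1/2)*(b + 2)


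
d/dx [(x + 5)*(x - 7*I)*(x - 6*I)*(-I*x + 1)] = -4*I*x^3 + x^2*(-36 - 15*I) + x*(-120 + 58*I) - 42 + 145*I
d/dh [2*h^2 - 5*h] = 4*h - 5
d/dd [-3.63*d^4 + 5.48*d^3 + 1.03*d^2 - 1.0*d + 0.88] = -14.52*d^3 + 16.44*d^2 + 2.06*d - 1.0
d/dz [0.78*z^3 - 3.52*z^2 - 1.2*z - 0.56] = 2.34*z^2 - 7.04*z - 1.2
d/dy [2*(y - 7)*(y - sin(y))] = 2*y + 2*(7 - y)*(cos(y) - 1) - 2*sin(y)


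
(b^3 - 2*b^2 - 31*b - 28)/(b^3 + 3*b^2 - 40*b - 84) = (b^3 - 2*b^2 - 31*b - 28)/(b^3 + 3*b^2 - 40*b - 84)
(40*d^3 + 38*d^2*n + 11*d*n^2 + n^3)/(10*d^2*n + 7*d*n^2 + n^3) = (4*d + n)/n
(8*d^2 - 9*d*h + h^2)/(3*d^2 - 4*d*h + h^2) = (8*d - h)/(3*d - h)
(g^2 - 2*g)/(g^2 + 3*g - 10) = g/(g + 5)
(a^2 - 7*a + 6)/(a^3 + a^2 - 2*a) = (a - 6)/(a*(a + 2))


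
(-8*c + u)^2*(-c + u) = -64*c^3 + 80*c^2*u - 17*c*u^2 + u^3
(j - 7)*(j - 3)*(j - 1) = j^3 - 11*j^2 + 31*j - 21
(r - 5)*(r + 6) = r^2 + r - 30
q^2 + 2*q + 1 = (q + 1)^2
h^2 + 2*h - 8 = (h - 2)*(h + 4)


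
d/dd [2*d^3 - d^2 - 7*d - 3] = 6*d^2 - 2*d - 7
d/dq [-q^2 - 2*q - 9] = -2*q - 2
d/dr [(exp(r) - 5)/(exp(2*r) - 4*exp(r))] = (-exp(2*r) + 10*exp(r) - 20)*exp(-r)/(exp(2*r) - 8*exp(r) + 16)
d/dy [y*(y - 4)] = 2*y - 4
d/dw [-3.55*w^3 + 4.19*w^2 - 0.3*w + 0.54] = -10.65*w^2 + 8.38*w - 0.3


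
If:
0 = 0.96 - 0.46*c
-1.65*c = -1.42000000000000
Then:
No Solution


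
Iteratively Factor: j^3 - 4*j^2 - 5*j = (j + 1)*(j^2 - 5*j) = (j - 5)*(j + 1)*(j)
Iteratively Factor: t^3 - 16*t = (t - 4)*(t^2 + 4*t) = t*(t - 4)*(t + 4)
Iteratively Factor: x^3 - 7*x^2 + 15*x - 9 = (x - 1)*(x^2 - 6*x + 9) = (x - 3)*(x - 1)*(x - 3)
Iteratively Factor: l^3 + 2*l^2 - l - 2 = (l - 1)*(l^2 + 3*l + 2) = (l - 1)*(l + 1)*(l + 2)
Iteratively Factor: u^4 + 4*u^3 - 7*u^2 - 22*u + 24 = (u - 2)*(u^3 + 6*u^2 + 5*u - 12) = (u - 2)*(u + 4)*(u^2 + 2*u - 3) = (u - 2)*(u + 3)*(u + 4)*(u - 1)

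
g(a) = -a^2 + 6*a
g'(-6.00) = 18.00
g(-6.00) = -72.00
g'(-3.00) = 12.00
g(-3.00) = -27.00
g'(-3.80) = 13.60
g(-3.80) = -37.24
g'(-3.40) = 12.80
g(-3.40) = -31.96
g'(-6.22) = 18.44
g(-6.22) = -76.01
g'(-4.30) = 14.60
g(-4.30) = -44.29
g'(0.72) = 4.56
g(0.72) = 3.80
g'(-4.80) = 15.60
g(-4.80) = -51.84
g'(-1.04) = 8.08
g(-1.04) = -7.32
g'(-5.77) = 17.54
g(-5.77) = -67.91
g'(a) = 6 - 2*a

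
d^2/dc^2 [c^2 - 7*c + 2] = 2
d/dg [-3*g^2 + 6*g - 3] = 6 - 6*g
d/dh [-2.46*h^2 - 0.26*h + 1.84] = -4.92*h - 0.26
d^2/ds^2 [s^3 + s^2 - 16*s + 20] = 6*s + 2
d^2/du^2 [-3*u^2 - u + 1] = -6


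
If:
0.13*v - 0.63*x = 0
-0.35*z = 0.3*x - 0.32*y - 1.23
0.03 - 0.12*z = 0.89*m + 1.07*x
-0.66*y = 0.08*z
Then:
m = 1.42323232323232*z - 4.89550561797753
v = 19.8692307692308 - 6.28041958041958*z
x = 4.1 - 1.2959595959596*z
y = -0.121212121212121*z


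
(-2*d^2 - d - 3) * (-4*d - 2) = 8*d^3 + 8*d^2 + 14*d + 6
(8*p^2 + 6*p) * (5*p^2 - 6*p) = 40*p^4 - 18*p^3 - 36*p^2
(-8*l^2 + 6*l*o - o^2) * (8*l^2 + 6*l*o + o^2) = -64*l^4 + 20*l^2*o^2 - o^4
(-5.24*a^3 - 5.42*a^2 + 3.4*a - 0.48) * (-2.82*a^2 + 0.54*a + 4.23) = 14.7768*a^5 + 12.4548*a^4 - 34.68*a^3 - 19.737*a^2 + 14.1228*a - 2.0304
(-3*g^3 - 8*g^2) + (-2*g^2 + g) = -3*g^3 - 10*g^2 + g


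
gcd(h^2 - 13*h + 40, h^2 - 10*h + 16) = h - 8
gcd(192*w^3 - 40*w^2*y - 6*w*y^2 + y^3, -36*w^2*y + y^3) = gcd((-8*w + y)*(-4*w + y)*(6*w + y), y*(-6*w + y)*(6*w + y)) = 6*w + y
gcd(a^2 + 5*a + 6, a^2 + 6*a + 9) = a + 3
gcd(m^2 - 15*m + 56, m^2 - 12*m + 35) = m - 7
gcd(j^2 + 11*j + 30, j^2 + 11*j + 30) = j^2 + 11*j + 30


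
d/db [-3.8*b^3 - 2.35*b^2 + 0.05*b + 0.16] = -11.4*b^2 - 4.7*b + 0.05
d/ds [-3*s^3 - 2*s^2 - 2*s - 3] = -9*s^2 - 4*s - 2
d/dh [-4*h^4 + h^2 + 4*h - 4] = -16*h^3 + 2*h + 4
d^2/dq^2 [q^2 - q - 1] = 2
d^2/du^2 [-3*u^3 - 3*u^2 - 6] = -18*u - 6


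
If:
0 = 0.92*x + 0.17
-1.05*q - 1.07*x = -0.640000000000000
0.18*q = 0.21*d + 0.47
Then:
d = -1.55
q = 0.80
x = -0.18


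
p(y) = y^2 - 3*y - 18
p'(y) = 2*y - 3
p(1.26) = -20.19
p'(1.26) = -0.48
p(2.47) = -19.31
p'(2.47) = 1.94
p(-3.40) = 3.76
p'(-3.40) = -9.80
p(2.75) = -18.69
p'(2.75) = 2.50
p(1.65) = -20.23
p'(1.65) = 0.30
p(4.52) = -11.13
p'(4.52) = 6.04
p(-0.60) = -15.84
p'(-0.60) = -4.20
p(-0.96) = -14.20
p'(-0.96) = -4.92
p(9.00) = 36.00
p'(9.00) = 15.00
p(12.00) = 90.00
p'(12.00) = 21.00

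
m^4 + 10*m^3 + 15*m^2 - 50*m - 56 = (m - 2)*(m + 1)*(m + 4)*(m + 7)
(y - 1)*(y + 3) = y^2 + 2*y - 3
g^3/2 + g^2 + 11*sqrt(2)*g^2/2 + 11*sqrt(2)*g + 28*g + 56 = (g/2 + 1)*(g + 4*sqrt(2))*(g + 7*sqrt(2))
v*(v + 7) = v^2 + 7*v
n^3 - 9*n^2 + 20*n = n*(n - 5)*(n - 4)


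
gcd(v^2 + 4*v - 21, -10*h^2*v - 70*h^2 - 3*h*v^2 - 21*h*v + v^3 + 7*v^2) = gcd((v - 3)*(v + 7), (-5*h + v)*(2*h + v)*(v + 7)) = v + 7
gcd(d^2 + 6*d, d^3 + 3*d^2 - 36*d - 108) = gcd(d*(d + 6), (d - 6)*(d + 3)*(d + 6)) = d + 6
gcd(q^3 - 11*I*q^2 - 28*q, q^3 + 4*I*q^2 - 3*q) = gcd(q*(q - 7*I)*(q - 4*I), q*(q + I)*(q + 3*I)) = q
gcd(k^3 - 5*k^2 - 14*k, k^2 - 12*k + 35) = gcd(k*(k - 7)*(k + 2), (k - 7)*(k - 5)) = k - 7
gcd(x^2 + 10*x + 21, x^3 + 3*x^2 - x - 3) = x + 3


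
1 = 1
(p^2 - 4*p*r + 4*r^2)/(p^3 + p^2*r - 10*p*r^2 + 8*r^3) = (p - 2*r)/(p^2 + 3*p*r - 4*r^2)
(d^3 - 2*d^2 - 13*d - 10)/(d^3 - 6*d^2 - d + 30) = (d + 1)/(d - 3)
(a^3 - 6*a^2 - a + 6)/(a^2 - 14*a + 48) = (a^2 - 1)/(a - 8)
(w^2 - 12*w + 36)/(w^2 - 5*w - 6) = (w - 6)/(w + 1)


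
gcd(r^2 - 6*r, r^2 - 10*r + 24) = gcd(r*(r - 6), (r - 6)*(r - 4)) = r - 6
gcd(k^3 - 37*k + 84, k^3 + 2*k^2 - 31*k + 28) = k^2 + 3*k - 28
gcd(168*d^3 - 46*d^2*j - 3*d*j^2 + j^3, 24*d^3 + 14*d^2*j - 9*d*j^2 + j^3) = 24*d^2 - 10*d*j + j^2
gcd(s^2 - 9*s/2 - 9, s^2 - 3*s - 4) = 1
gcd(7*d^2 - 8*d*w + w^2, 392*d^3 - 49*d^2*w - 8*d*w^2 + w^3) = -7*d + w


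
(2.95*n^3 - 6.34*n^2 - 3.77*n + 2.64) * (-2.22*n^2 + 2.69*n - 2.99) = -6.549*n^5 + 22.0103*n^4 - 17.5057*n^3 + 2.9545*n^2 + 18.3739*n - 7.8936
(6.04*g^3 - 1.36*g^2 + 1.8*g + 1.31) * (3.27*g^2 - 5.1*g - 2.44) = 19.7508*g^5 - 35.2512*g^4 - 1.9156*g^3 - 1.5779*g^2 - 11.073*g - 3.1964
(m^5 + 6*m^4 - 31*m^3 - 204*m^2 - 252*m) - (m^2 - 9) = m^5 + 6*m^4 - 31*m^3 - 205*m^2 - 252*m + 9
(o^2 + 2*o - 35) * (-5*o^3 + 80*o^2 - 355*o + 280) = -5*o^5 + 70*o^4 - 20*o^3 - 3230*o^2 + 12985*o - 9800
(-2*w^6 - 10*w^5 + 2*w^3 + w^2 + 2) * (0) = 0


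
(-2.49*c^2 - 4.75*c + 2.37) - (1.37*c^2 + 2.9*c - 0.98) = -3.86*c^2 - 7.65*c + 3.35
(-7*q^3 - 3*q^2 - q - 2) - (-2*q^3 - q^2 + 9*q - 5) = -5*q^3 - 2*q^2 - 10*q + 3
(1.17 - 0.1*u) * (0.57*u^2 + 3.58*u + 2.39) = -0.057*u^3 + 0.3089*u^2 + 3.9496*u + 2.7963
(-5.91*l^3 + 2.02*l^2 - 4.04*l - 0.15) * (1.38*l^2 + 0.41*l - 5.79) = -8.1558*l^5 + 0.3645*l^4 + 29.4719*l^3 - 13.5592*l^2 + 23.3301*l + 0.8685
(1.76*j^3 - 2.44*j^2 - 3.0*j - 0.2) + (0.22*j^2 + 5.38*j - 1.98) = 1.76*j^3 - 2.22*j^2 + 2.38*j - 2.18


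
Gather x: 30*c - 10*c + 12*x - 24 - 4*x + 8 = 20*c + 8*x - 16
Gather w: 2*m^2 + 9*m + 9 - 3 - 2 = 2*m^2 + 9*m + 4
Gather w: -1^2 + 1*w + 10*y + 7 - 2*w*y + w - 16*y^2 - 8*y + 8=w*(2 - 2*y) - 16*y^2 + 2*y + 14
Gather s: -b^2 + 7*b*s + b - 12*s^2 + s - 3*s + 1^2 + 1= -b^2 + b - 12*s^2 + s*(7*b - 2) + 2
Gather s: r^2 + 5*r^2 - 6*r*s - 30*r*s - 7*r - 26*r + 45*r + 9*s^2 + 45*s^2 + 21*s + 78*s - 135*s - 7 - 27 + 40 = 6*r^2 + 12*r + 54*s^2 + s*(-36*r - 36) + 6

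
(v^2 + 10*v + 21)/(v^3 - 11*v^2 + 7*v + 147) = (v + 7)/(v^2 - 14*v + 49)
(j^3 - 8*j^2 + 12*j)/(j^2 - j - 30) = j*(j - 2)/(j + 5)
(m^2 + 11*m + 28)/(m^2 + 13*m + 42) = (m + 4)/(m + 6)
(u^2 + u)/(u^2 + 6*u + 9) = u*(u + 1)/(u^2 + 6*u + 9)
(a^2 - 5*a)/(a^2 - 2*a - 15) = a/(a + 3)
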